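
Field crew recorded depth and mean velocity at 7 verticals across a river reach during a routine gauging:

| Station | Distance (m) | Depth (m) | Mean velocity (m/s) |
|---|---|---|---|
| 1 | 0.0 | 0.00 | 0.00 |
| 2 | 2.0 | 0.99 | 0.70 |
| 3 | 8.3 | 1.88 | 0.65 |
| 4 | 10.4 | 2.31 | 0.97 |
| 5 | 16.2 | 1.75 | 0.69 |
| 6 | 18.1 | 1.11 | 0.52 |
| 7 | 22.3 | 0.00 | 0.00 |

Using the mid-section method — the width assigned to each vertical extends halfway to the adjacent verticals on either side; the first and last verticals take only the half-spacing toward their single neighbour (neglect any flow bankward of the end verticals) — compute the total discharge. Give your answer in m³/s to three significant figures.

23.3 m³/s

w_2 = (8.3 − 0.0)/2 = 4.15 m; q_2 = 0.70 × 0.99 × 4.15 = 2.876 m³/s
w_3 = (10.4 − 2.0)/2 = 4.2 m; q_3 = 0.65 × 1.88 × 4.2 = 5.132 m³/s
w_4 = (16.2 − 8.3)/2 = 3.95 m; q_4 = 0.97 × 2.31 × 3.95 = 8.851 m³/s
w_5 = (18.1 − 10.4)/2 = 3.85 m; q_5 = 0.69 × 1.75 × 3.85 = 4.649 m³/s
w_6 = (22.3 − 16.2)/2 = 3.05 m; q_6 = 0.52 × 1.11 × 3.05 = 1.760 m³/s
Stations 1, 7 contribute zero (depth or velocity is 0).
Q = Σ qᵢ = 23.27 m³/s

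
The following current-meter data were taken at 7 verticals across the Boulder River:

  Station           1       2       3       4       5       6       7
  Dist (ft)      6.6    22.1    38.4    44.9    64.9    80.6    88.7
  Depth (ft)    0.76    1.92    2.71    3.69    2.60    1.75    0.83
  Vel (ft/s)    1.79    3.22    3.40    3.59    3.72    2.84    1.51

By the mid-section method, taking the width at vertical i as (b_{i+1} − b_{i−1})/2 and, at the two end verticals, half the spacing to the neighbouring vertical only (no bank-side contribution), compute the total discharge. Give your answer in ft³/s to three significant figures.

w_1 = (22.1 − 6.6)/2 = 7.75 ft; q_1 = 1.79 × 0.76 × 7.75 = 10.54 ft³/s
w_2 = (38.4 − 6.6)/2 = 15.9 ft; q_2 = 3.22 × 1.92 × 15.9 = 98.30 ft³/s
w_3 = (44.9 − 22.1)/2 = 11.4 ft; q_3 = 3.40 × 2.71 × 11.4 = 105.0 ft³/s
w_4 = (64.9 − 38.4)/2 = 13.25 ft; q_4 = 3.59 × 3.69 × 13.25 = 175.5 ft³/s
w_5 = (80.6 − 44.9)/2 = 17.85 ft; q_5 = 3.72 × 2.60 × 17.85 = 172.6 ft³/s
w_6 = (88.7 − 64.9)/2 = 11.9 ft; q_6 = 2.84 × 1.75 × 11.9 = 59.14 ft³/s
w_7 = (88.7 − 80.6)/2 = 4.05 ft; q_7 = 1.51 × 0.83 × 4.05 = 5.076 ft³/s
Q = Σ qᵢ = 626.3 ft³/s

626 ft³/s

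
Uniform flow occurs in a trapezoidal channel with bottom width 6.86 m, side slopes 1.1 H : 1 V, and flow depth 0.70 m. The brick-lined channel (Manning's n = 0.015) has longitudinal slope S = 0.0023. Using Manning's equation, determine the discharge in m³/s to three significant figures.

12.1 m³/s

A = (b + z·y)·y = (6.86 + 1.1×0.70)×0.70 = 5.341 m²
P = b + 2y√(1+z²) = 6.86 + 2×0.70×√(1+1.1²) = 8.941 m
R = A/P = 5.341/8.941 = 0.5973 m
Q = (1/n)·A·R^(2/3)·S^(1/2) = (1/0.015) × 5.341 × 0.5973^(2/3) × 0.0023^(1/2) = 12.11 m³/s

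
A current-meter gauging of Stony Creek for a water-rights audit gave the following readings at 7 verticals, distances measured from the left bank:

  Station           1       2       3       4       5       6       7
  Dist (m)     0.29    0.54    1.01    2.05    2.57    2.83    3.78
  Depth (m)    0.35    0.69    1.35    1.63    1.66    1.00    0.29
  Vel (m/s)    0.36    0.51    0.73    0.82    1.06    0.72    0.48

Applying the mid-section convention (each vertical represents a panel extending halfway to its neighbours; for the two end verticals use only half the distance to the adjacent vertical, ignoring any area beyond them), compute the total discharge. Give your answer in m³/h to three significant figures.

w_1 = (0.54 − 0.29)/2 = 0.125 m; q_1 = 0.36 × 0.35 × 0.125 = 0.01575 m³/s
w_2 = (1.01 − 0.29)/2 = 0.36 m; q_2 = 0.51 × 0.69 × 0.36 = 0.1267 m³/s
w_3 = (2.05 − 0.54)/2 = 0.755 m; q_3 = 0.73 × 1.35 × 0.755 = 0.7441 m³/s
w_4 = (2.57 − 1.01)/2 = 0.78 m; q_4 = 0.82 × 1.63 × 0.78 = 1.043 m³/s
w_5 = (2.83 − 2.05)/2 = 0.39 m; q_5 = 1.06 × 1.66 × 0.39 = 0.6862 m³/s
w_6 = (3.78 − 2.57)/2 = 0.605 m; q_6 = 0.72 × 1.00 × 0.605 = 0.4356 m³/s
w_7 = (3.78 − 2.83)/2 = 0.475 m; q_7 = 0.48 × 0.29 × 0.475 = 0.06612 m³/s
Q = Σ qᵢ = 3.117 m³/s
= 3.117 × 3600 = 11220 m³/h

11200 m³/h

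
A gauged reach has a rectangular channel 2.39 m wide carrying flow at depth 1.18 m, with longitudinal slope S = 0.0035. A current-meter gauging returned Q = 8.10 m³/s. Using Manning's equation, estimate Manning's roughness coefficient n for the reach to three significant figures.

A = b·y = 2.39 × 1.18 = 2.820 m²
P = b + 2y = 2.39 + 2×1.18 = 4.750 m
R = A/P = 2.820/4.750 = 0.5937 m
n = (1/Q)·A·R^(2/3)·S^(1/2) = (1/8.10) × 2.820 × 0.7064 × 0.05916 = 0.01455

0.0146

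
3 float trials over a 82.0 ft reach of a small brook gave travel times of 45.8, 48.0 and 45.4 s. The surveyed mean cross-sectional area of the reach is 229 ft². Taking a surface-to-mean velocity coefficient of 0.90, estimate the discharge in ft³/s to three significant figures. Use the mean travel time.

t̄ = (45.8 + 48.0 + 45.4) / 3 = 46.4 s
v_surface = L / t̄ = 82.0 / 46.4 = 1.767 ft/s
v_mean = 0.90 × 1.767 = 1.591 ft/s
Q = A × v_mean = 229 × 1.591 = 364.2 ft³/s

364 ft³/s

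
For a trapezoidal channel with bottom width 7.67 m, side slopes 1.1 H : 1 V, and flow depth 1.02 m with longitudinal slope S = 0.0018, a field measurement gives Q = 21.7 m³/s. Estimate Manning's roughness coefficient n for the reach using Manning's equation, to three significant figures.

A = (b + z·y)·y = (7.67 + 1.1×1.02)×1.02 = 8.968 m²
P = b + 2y√(1+z²) = 7.67 + 2×1.02×√(1+1.1²) = 10.70 m
R = A/P = 8.968/10.70 = 0.8379 m
n = (1/Q)·A·R^(2/3)·S^(1/2) = (1/21.7) × 8.968 × 0.8888 × 0.04243 = 0.01558

0.0156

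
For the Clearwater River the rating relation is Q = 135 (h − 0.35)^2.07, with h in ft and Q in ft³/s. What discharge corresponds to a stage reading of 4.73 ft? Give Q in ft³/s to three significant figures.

2870 ft³/s

Q = 135 × (4.73 − 0.35)^2.07 = 135 × 4.38^2.07 = 2872 ft³/s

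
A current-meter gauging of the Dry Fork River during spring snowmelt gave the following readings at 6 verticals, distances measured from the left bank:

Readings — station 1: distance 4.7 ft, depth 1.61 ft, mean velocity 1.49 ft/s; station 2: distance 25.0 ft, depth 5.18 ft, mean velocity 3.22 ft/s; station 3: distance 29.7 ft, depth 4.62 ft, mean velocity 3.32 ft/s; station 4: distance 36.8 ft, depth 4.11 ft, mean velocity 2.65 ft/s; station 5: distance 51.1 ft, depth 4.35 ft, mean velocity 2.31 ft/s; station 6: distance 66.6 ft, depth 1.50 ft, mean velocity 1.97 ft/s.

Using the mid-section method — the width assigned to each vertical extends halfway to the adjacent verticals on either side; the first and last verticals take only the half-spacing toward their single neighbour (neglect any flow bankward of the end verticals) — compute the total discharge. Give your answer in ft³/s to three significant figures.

w_1 = (25.0 − 4.7)/2 = 10.15 ft; q_1 = 1.49 × 1.61 × 10.15 = 24.35 ft³/s
w_2 = (29.7 − 4.7)/2 = 12.5 ft; q_2 = 3.22 × 5.18 × 12.5 = 208.5 ft³/s
w_3 = (36.8 − 25.0)/2 = 5.9 ft; q_3 = 3.32 × 4.62 × 5.9 = 90.50 ft³/s
w_4 = (51.1 − 29.7)/2 = 10.7 ft; q_4 = 2.65 × 4.11 × 10.7 = 116.5 ft³/s
w_5 = (66.6 − 36.8)/2 = 14.9 ft; q_5 = 2.31 × 4.35 × 14.9 = 149.7 ft³/s
w_6 = (66.6 − 51.1)/2 = 7.75 ft; q_6 = 1.97 × 1.50 × 7.75 = 22.90 ft³/s
Q = Σ qᵢ = 612.5 ft³/s

613 ft³/s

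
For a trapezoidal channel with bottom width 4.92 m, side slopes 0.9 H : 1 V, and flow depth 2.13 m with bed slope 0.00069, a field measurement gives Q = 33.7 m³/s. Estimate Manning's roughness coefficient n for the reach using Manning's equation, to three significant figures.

A = (b + z·y)·y = (4.92 + 0.9×2.13)×2.13 = 14.56 m²
P = b + 2y√(1+z²) = 4.92 + 2×2.13×√(1+0.9²) = 10.65 m
R = A/P = 14.56/10.65 = 1.367 m
n = (1/Q)·A·R^(2/3)·S^(1/2) = (1/33.7) × 14.56 × 1.232 × 0.02627 = 0.01398

0.0140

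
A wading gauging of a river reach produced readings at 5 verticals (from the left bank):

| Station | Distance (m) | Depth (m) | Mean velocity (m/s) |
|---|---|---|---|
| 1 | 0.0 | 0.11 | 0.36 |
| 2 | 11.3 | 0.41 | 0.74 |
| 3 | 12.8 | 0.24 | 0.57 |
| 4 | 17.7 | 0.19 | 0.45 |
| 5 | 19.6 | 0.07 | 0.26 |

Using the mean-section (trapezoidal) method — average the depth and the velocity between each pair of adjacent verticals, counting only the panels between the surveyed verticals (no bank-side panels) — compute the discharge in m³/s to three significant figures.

2.56 m³/s

Panel 1-2: Δb = 11.3 m, d̄ = (0.11+0.41)/2 = 0.26, v̄ = (0.36+0.74)/2 = 0.55 → q = 11.3×0.26×0.55 = 1.616 m³/s
Panel 2-3: Δb = 1.5 m, d̄ = (0.41+0.24)/2 = 0.325, v̄ = (0.74+0.57)/2 = 0.655 → q = 1.5×0.325×0.655 = 0.3193 m³/s
Panel 3-4: Δb = 4.9 m, d̄ = (0.24+0.19)/2 = 0.215, v̄ = (0.57+0.45)/2 = 0.51 → q = 4.9×0.215×0.51 = 0.5373 m³/s
Panel 4-5: Δb = 1.9 m, d̄ = (0.19+0.07)/2 = 0.13, v̄ = (0.45+0.26)/2 = 0.355 → q = 1.9×0.13×0.355 = 0.08769 m³/s
Q = Σ q = 2.560 m³/s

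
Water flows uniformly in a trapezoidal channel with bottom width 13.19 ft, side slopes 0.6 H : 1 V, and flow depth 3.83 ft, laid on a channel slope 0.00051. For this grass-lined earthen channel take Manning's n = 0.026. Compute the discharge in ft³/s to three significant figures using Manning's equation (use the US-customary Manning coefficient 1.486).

A = (b + z·y)·y = (13.19 + 0.6×3.83)×3.83 = 59.32 ft²
P = b + 2y√(1+z²) = 13.19 + 2×3.83×√(1+0.6²) = 22.12 ft
R = A/P = 59.32/22.12 = 2.681 ft
Q = (1.486/n)·A·R^(2/3)·S^(1/2) = (1.486/0.026) × 59.32 × 2.681^(2/3) × 0.00051^(1/2) = 147.8 ft³/s

148 ft³/s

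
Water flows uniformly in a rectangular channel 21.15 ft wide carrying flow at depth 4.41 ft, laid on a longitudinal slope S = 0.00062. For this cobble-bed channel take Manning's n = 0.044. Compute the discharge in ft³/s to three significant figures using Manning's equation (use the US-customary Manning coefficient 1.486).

A = b·y = 21.15 × 4.41 = 93.27 ft²
P = b + 2y = 21.15 + 2×4.41 = 29.97 ft
R = A/P = 93.27/29.97 = 3.112 ft
Q = (1.486/n)·A·R^(2/3)·S^(1/2) = (1.486/0.044) × 93.27 × 3.112^(2/3) × 0.00062^(1/2) = 167.2 ft³/s

167 ft³/s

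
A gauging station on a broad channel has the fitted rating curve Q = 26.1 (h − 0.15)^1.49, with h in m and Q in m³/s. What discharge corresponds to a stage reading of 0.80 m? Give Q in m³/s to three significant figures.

13.7 m³/s

Q = 26.1 × (0.80 − 0.15)^1.49 = 26.1 × 0.65^1.49 = 13.74 m³/s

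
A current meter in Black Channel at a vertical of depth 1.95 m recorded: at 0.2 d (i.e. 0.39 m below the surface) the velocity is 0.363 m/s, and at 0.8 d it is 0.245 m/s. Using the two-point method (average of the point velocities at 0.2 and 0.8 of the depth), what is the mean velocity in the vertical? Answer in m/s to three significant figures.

v̄ = (0.363 + 0.245) / 2 = 0.3040 m/s

0.304 m/s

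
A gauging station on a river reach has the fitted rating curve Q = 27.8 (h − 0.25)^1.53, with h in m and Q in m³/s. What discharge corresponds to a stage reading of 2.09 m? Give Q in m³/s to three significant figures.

70.7 m³/s

Q = 27.8 × (2.09 − 0.25)^1.53 = 27.8 × 1.84^1.53 = 70.67 m³/s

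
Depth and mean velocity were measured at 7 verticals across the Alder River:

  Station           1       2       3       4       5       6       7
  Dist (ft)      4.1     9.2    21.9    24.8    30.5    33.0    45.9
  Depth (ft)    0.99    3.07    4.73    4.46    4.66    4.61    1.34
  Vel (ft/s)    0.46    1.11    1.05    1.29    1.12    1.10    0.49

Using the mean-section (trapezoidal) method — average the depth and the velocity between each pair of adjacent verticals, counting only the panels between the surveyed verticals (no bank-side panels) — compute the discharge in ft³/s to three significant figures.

152 ft³/s

Panel 1-2: Δb = 5.1 ft, d̄ = (0.99+3.07)/2 = 2.03, v̄ = (0.46+1.11)/2 = 0.785 → q = 5.1×2.03×0.785 = 8.127 ft³/s
Panel 2-3: Δb = 12.7 ft, d̄ = (3.07+4.73)/2 = 3.9, v̄ = (1.11+1.05)/2 = 1.08 → q = 12.7×3.9×1.08 = 53.49 ft³/s
Panel 3-4: Δb = 2.9 ft, d̄ = (4.73+4.46)/2 = 4.595, v̄ = (1.05+1.29)/2 = 1.17 → q = 2.9×4.595×1.17 = 15.59 ft³/s
Panel 4-5: Δb = 5.7 ft, d̄ = (4.46+4.66)/2 = 4.56, v̄ = (1.29+1.12)/2 = 1.205 → q = 5.7×4.56×1.205 = 31.32 ft³/s
Panel 5-6: Δb = 2.5 ft, d̄ = (4.66+4.61)/2 = 4.635, v̄ = (1.12+1.10)/2 = 1.11 → q = 2.5×4.635×1.11 = 12.86 ft³/s
Panel 6-7: Δb = 12.9 ft, d̄ = (4.61+1.34)/2 = 2.975, v̄ = (1.10+0.49)/2 = 0.795 → q = 12.9×2.975×0.795 = 30.51 ft³/s
Q = Σ q = 151.9 ft³/s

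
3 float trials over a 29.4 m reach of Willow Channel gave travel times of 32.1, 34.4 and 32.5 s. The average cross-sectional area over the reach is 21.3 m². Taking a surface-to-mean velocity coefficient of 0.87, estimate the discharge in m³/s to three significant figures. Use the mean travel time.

t̄ = (32.1 + 34.4 + 32.5) / 3 = 33 s
v_surface = L / t̄ = 29.4 / 33 = 0.8909 m/s
v_mean = 0.87 × 0.8909 = 0.7751 m/s
Q = A × v_mean = 21.3 × 0.7751 = 16.51 m³/s

16.5 m³/s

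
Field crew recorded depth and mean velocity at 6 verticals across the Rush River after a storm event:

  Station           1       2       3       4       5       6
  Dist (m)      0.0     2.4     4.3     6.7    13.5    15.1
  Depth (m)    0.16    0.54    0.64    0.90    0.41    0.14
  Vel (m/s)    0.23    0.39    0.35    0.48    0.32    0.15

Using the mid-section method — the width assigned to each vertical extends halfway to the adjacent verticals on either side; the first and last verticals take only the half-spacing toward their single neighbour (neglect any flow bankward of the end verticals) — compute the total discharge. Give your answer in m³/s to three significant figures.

w_1 = (2.4 − 0.0)/2 = 1.2 m; q_1 = 0.23 × 0.16 × 1.2 = 0.04416 m³/s
w_2 = (4.3 − 0.0)/2 = 2.15 m; q_2 = 0.39 × 0.54 × 2.15 = 0.4528 m³/s
w_3 = (6.7 − 2.4)/2 = 2.15 m; q_3 = 0.35 × 0.64 × 2.15 = 0.4816 m³/s
w_4 = (13.5 − 4.3)/2 = 4.6 m; q_4 = 0.48 × 0.90 × 4.6 = 1.987 m³/s
w_5 = (15.1 − 6.7)/2 = 4.2 m; q_5 = 0.32 × 0.41 × 4.2 = 0.5510 m³/s
w_6 = (15.1 − 13.5)/2 = 0.8 m; q_6 = 0.15 × 0.14 × 0.8 = 0.01680 m³/s
Q = Σ qᵢ = 3.534 m³/s

3.53 m³/s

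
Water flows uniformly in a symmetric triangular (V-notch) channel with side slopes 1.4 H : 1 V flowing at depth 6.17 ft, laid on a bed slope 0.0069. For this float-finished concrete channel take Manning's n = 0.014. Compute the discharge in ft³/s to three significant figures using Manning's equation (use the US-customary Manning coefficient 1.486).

A = z·y² = 1.4×6.17² = 53.30 ft²
P = 2y√(1+z²) = 2×6.17×√(1+1.4²) = 21.23 ft
R = A/P = 53.30/21.23 = 2.510 ft
Q = (1.486/n)·A·R^(2/3)·S^(1/2) = (1.486/0.014) × 53.30 × 2.510^(2/3) × 0.0069^(1/2) = 868.0 ft³/s

868 ft³/s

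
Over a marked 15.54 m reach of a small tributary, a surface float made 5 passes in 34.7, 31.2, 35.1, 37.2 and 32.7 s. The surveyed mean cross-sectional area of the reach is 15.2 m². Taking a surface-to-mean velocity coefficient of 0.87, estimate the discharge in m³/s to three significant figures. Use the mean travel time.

6.01 m³/s

t̄ = (34.7 + 31.2 + 35.1 + 37.2 + 32.7) / 5 = 34.18 s
v_surface = L / t̄ = 15.54 / 34.18 = 0.4547 m/s
v_mean = 0.87 × 0.4547 = 0.3955 m/s
Q = A × v_mean = 15.2 × 0.3955 = 6.012 m³/s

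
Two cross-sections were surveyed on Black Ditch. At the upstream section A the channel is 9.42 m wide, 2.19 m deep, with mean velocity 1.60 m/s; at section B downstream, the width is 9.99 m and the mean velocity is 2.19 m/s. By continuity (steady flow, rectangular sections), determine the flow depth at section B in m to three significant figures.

Q = A₁V₁ = (9.42×2.19) × 1.60 = 33.01 m³/s
d₂ = Q/(b₂ V₂) = 33.01/(9.99×2.19) = 1.509 m

1.51 m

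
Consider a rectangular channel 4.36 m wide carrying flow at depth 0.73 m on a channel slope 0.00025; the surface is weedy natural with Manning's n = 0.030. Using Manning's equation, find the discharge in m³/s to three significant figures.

A = b·y = 4.36 × 0.73 = 3.183 m²
P = b + 2y = 4.36 + 2×0.73 = 5.820 m
R = A/P = 3.183/5.820 = 0.5469 m
Q = (1/n)·A·R^(2/3)·S^(1/2) = (1/0.030) × 3.183 × 0.5469^(2/3) × 0.00025^(1/2) = 1.122 m³/s

1.12 m³/s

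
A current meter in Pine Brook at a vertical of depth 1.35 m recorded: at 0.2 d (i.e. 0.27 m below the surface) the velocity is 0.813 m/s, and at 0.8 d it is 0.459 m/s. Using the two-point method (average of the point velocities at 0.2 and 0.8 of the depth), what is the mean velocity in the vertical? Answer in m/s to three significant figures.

v̄ = (0.813 + 0.459) / 2 = 0.6360 m/s

0.636 m/s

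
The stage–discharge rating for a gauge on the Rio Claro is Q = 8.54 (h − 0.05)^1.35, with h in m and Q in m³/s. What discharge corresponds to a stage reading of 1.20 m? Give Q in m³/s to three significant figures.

10.3 m³/s

Q = 8.54 × (1.20 − 0.05)^1.35 = 8.54 × 1.15^1.35 = 10.31 m³/s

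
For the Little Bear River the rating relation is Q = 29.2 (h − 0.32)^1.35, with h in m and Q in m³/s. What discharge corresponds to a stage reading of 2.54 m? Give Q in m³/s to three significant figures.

85.7 m³/s

Q = 29.2 × (2.54 − 0.32)^1.35 = 29.2 × 2.22^1.35 = 85.70 m³/s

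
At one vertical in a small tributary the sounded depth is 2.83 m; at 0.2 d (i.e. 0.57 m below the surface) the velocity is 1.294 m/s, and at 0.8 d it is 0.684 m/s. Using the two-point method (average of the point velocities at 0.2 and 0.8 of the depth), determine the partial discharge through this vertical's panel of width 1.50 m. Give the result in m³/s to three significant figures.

v̄ = (1.294 + 0.684) / 2 = 0.9890 m/s
q = v̄ × d × w = 0.9890 × 2.83 × 1.50 = 4.198 m³/s

4.20 m³/s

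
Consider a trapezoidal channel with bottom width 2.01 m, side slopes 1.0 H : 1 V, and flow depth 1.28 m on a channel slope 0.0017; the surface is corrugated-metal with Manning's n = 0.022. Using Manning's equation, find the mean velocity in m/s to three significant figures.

A = (b + z·y)·y = (2.01 + 1.0×1.28)×1.28 = 4.211 m²
P = b + 2y√(1+z²) = 2.01 + 2×1.28×√(1+1.0²) = 5.630 m
R = A/P = 4.211/5.630 = 0.7479 m
Q = (1/n)·A·R^(2/3)·S^(1/2) = (1/0.022) × 4.211 × 0.7479^(2/3) × 0.0017^(1/2) = 6.503 m³/s
V = Q/A = 6.503/4.211 = 1.544 m/s

1.54 m/s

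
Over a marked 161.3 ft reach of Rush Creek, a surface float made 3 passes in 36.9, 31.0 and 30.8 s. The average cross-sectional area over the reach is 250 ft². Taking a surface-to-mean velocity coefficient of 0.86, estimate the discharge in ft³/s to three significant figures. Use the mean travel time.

t̄ = (36.9 + 31.0 + 30.8) / 3 = 32.9 s
v_surface = L / t̄ = 161.3 / 32.9 = 4.903 ft/s
v_mean = 0.86 × 4.903 = 4.216 ft/s
Q = A × v_mean = 250 × 4.216 = 1054 ft³/s

1050 ft³/s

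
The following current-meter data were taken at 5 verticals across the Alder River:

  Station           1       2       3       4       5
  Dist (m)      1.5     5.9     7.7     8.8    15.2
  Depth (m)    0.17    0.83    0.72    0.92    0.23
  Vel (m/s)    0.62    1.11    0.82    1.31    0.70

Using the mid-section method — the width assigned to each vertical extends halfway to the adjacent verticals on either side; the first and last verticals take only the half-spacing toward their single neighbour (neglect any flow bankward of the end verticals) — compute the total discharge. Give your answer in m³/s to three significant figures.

w_1 = (5.9 − 1.5)/2 = 2.2 m; q_1 = 0.62 × 0.17 × 2.2 = 0.2319 m³/s
w_2 = (7.7 − 1.5)/2 = 3.1 m; q_2 = 1.11 × 0.83 × 3.1 = 2.856 m³/s
w_3 = (8.8 − 5.9)/2 = 1.45 m; q_3 = 0.82 × 0.72 × 1.45 = 0.8561 m³/s
w_4 = (15.2 − 7.7)/2 = 3.75 m; q_4 = 1.31 × 0.92 × 3.75 = 4.520 m³/s
w_5 = (15.2 − 8.8)/2 = 3.2 m; q_5 = 0.70 × 0.23 × 3.2 = 0.5152 m³/s
Q = Σ qᵢ = 8.979 m³/s

8.98 m³/s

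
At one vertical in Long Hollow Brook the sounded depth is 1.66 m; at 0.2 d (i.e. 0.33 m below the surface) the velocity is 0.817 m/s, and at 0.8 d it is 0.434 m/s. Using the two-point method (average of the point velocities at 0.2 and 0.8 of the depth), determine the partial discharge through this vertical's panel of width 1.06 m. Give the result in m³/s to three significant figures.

v̄ = (0.817 + 0.434) / 2 = 0.6255 m/s
q = v̄ × d × w = 0.6255 × 1.66 × 1.06 = 1.101 m³/s

1.10 m³/s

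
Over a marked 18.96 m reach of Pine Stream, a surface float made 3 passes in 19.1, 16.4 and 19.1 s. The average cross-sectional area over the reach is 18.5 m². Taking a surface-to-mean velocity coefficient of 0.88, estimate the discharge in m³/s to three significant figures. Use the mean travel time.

t̄ = (19.1 + 16.4 + 19.1) / 3 = 18.2 s
v_surface = L / t̄ = 18.96 / 18.2 = 1.042 m/s
v_mean = 0.88 × 1.042 = 0.9167 m/s
Q = A × v_mean = 18.5 × 0.9167 = 16.96 m³/s

17.0 m³/s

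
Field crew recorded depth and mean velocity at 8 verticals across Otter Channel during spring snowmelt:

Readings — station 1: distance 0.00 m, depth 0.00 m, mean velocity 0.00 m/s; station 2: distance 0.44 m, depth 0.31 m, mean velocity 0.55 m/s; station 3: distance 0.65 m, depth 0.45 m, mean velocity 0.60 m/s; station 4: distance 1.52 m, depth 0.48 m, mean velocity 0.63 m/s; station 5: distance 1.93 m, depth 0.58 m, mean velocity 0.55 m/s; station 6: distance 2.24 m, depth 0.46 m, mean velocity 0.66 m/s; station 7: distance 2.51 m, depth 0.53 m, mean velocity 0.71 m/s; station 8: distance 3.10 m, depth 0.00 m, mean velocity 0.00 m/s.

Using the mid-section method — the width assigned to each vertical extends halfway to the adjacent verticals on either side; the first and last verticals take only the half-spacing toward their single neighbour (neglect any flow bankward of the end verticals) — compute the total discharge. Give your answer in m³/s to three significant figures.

w_2 = (0.65 − 0.00)/2 = 0.325 m; q_2 = 0.55 × 0.31 × 0.325 = 0.05541 m³/s
w_3 = (1.52 − 0.44)/2 = 0.54 m; q_3 = 0.60 × 0.45 × 0.54 = 0.1458 m³/s
w_4 = (1.93 − 0.65)/2 = 0.64 m; q_4 = 0.63 × 0.48 × 0.64 = 0.1935 m³/s
w_5 = (2.24 − 1.52)/2 = 0.36 m; q_5 = 0.55 × 0.58 × 0.36 = 0.1148 m³/s
w_6 = (2.51 − 1.93)/2 = 0.29 m; q_6 = 0.66 × 0.46 × 0.29 = 0.08804 m³/s
w_7 = (3.10 − 2.24)/2 = 0.43 m; q_7 = 0.71 × 0.53 × 0.43 = 0.1618 m³/s
Stations 1, 8 contribute zero (depth or velocity is 0).
Q = Σ qᵢ = 0.7594 m³/s

0.759 m³/s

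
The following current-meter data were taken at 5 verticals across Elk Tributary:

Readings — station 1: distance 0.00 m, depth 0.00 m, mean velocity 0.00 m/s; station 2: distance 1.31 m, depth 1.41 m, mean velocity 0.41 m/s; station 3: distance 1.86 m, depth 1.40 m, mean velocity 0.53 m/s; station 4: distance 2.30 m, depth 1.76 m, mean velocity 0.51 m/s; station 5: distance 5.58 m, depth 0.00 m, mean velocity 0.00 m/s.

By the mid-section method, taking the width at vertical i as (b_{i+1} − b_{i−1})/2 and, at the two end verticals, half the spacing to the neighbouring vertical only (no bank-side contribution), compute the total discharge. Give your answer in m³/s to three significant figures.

2.57 m³/s

w_2 = (1.86 − 0.00)/2 = 0.93 m; q_2 = 0.41 × 1.41 × 0.93 = 0.5376 m³/s
w_3 = (2.30 − 1.31)/2 = 0.495 m; q_3 = 0.53 × 1.40 × 0.495 = 0.3673 m³/s
w_4 = (5.58 − 1.86)/2 = 1.86 m; q_4 = 0.51 × 1.76 × 1.86 = 1.670 m³/s
Stations 1, 5 contribute zero (depth or velocity is 0).
Q = Σ qᵢ = 2.574 m³/s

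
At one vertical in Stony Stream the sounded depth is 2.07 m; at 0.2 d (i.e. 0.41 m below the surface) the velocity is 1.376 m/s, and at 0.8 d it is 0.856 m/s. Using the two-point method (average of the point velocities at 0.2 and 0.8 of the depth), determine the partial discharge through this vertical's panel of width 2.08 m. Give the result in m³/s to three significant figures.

v̄ = (1.376 + 0.856) / 2 = 1.116 m/s
q = v̄ × d × w = 1.116 × 2.07 × 2.08 = 4.805 m³/s

4.81 m³/s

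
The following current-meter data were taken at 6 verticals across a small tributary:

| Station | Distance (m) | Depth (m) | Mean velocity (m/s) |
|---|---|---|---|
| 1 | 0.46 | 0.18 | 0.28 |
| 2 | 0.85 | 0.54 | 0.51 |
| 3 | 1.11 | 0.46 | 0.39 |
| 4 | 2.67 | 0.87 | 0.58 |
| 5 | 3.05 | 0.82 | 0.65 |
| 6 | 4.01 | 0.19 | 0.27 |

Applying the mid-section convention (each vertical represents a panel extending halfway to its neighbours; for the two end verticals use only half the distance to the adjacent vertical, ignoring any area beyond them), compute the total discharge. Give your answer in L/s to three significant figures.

w_1 = (0.85 − 0.46)/2 = 0.195 m; q_1 = 0.28 × 0.18 × 0.195 = 0.009828 m³/s
w_2 = (1.11 − 0.46)/2 = 0.325 m; q_2 = 0.51 × 0.54 × 0.325 = 0.08951 m³/s
w_3 = (2.67 − 0.85)/2 = 0.91 m; q_3 = 0.39 × 0.46 × 0.91 = 0.1633 m³/s
w_4 = (3.05 − 1.11)/2 = 0.97 m; q_4 = 0.58 × 0.87 × 0.97 = 0.4895 m³/s
w_5 = (4.01 − 2.67)/2 = 0.67 m; q_5 = 0.65 × 0.82 × 0.67 = 0.3571 m³/s
w_6 = (4.01 − 3.05)/2 = 0.48 m; q_6 = 0.27 × 0.19 × 0.48 = 0.02462 m³/s
Q = Σ qᵢ = 1.134 m³/s
= 1.134 × 1000 = 1134 L/s

1130 L/s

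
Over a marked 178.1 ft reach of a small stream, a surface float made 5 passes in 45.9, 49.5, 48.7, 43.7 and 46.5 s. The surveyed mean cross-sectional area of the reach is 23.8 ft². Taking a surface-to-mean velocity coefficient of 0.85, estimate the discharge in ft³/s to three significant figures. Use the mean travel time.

t̄ = (45.9 + 49.5 + 48.7 + 43.7 + 46.5) / 5 = 46.86 s
v_surface = L / t̄ = 178.1 / 46.86 = 3.801 ft/s
v_mean = 0.85 × 3.801 = 3.231 ft/s
Q = A × v_mean = 23.8 × 3.231 = 76.89 ft³/s

76.9 ft³/s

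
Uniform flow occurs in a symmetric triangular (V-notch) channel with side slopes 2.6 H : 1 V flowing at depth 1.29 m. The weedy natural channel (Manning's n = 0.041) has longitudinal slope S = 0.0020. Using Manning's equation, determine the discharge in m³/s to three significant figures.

A = z·y² = 2.6×1.29² = 4.327 m²
P = 2y√(1+z²) = 2×1.29×√(1+2.6²) = 7.187 m
R = A/P = 4.327/7.187 = 0.6020 m
Q = (1/n)·A·R^(2/3)·S^(1/2) = (1/0.041) × 4.327 × 0.6020^(2/3) × 0.0020^(1/2) = 3.365 m³/s

3.36 m³/s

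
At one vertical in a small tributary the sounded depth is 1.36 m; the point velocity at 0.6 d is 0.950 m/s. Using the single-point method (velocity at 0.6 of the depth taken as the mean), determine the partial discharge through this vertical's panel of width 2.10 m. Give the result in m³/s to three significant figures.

2.71 m³/s

v̄ = v₀.₆ = 0.950 m/s
q = v̄ × d × w = 0.9500 × 1.36 × 2.10 = 2.713 m³/s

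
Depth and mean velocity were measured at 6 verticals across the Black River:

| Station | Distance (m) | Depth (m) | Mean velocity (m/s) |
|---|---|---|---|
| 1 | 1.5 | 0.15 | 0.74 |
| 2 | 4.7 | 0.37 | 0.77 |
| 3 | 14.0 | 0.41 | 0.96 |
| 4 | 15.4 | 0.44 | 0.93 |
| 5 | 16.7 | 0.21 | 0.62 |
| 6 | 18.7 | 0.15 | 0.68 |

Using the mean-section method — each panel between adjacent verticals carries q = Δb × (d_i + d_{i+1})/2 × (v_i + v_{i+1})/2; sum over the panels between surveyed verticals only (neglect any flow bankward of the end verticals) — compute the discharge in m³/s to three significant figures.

4.89 m³/s

Panel 1-2: Δb = 3.2 m, d̄ = (0.15+0.37)/2 = 0.26, v̄ = (0.74+0.77)/2 = 0.755 → q = 3.2×0.26×0.755 = 0.6282 m³/s
Panel 2-3: Δb = 9.3 m, d̄ = (0.37+0.41)/2 = 0.39, v̄ = (0.77+0.96)/2 = 0.865 → q = 9.3×0.39×0.865 = 3.137 m³/s
Panel 3-4: Δb = 1.4 m, d̄ = (0.41+0.44)/2 = 0.425, v̄ = (0.96+0.93)/2 = 0.945 → q = 1.4×0.425×0.945 = 0.5623 m³/s
Panel 4-5: Δb = 1.3 m, d̄ = (0.44+0.21)/2 = 0.325, v̄ = (0.93+0.62)/2 = 0.775 → q = 1.3×0.325×0.775 = 0.3274 m³/s
Panel 5-6: Δb = 2 m, d̄ = (0.21+0.15)/2 = 0.18, v̄ = (0.62+0.68)/2 = 0.65 → q = 2×0.18×0.65 = 0.2340 m³/s
Q = Σ q = 4.889 m³/s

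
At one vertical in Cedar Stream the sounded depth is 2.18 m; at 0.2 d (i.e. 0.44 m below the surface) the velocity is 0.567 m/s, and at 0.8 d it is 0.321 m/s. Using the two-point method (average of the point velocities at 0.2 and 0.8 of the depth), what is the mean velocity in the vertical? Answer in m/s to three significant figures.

0.444 m/s

v̄ = (0.567 + 0.321) / 2 = 0.4440 m/s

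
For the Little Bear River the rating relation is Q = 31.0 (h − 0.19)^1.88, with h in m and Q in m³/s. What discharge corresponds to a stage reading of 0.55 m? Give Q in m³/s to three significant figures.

Q = 31.0 × (0.55 − 0.19)^1.88 = 31.0 × 0.36^1.88 = 4.542 m³/s

4.54 m³/s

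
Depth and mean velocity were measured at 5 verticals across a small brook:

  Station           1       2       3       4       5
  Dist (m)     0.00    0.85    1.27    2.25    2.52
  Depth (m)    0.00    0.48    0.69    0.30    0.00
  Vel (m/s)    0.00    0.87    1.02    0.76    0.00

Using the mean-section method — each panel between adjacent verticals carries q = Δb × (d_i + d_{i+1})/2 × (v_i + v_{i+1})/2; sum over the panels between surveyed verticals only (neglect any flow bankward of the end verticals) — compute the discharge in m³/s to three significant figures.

0.768 m³/s

Panel 1-2: Δb = 0.85 m, d̄ = (0.00+0.48)/2 = 0.24, v̄ = (0.00+0.87)/2 = 0.435 → q = 0.85×0.24×0.435 = 0.08874 m³/s
Panel 2-3: Δb = 0.42 m, d̄ = (0.48+0.69)/2 = 0.585, v̄ = (0.87+1.02)/2 = 0.945 → q = 0.42×0.585×0.945 = 0.2322 m³/s
Panel 3-4: Δb = 0.98 m, d̄ = (0.69+0.30)/2 = 0.495, v̄ = (1.02+0.76)/2 = 0.89 → q = 0.98×0.495×0.89 = 0.4317 m³/s
Panel 4-5: Δb = 0.27 m, d̄ = (0.30+0.00)/2 = 0.15, v̄ = (0.76+0.00)/2 = 0.38 → q = 0.27×0.15×0.38 = 0.01539 m³/s
Q = Σ q = 0.7681 m³/s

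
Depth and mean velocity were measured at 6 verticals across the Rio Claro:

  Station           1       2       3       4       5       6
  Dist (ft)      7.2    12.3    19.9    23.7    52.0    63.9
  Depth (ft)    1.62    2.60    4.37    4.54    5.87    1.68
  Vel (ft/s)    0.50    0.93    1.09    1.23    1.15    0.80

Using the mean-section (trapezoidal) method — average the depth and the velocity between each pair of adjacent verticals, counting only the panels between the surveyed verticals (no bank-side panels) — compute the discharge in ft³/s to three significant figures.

Panel 1-2: Δb = 5.1 ft, d̄ = (1.62+2.60)/2 = 2.11, v̄ = (0.50+0.93)/2 = 0.715 → q = 5.1×2.11×0.715 = 7.694 ft³/s
Panel 2-3: Δb = 7.6 ft, d̄ = (2.60+4.37)/2 = 3.485, v̄ = (0.93+1.09)/2 = 1.01 → q = 7.6×3.485×1.01 = 26.75 ft³/s
Panel 3-4: Δb = 3.8 ft, d̄ = (4.37+4.54)/2 = 4.455, v̄ = (1.09+1.23)/2 = 1.16 → q = 3.8×4.455×1.16 = 19.64 ft³/s
Panel 4-5: Δb = 28.3 ft, d̄ = (4.54+5.87)/2 = 5.205, v̄ = (1.23+1.15)/2 = 1.19 → q = 28.3×5.205×1.19 = 175.3 ft³/s
Panel 5-6: Δb = 11.9 ft, d̄ = (5.87+1.68)/2 = 3.775, v̄ = (1.15+0.80)/2 = 0.975 → q = 11.9×3.775×0.975 = 43.80 ft³/s
Q = Σ q = 273.2 ft³/s

273 ft³/s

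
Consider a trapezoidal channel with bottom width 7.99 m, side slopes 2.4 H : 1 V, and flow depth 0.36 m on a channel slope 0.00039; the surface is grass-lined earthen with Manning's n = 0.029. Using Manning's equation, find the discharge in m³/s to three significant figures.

1.02 m³/s

A = (b + z·y)·y = (7.99 + 2.4×0.36)×0.36 = 3.187 m²
P = b + 2y√(1+z²) = 7.99 + 2×0.36×√(1+2.4²) = 9.862 m
R = A/P = 3.187/9.862 = 0.3232 m
Q = (1/n)·A·R^(2/3)·S^(1/2) = (1/0.029) × 3.187 × 0.3232^(2/3) × 0.00039^(1/2) = 1.022 m³/s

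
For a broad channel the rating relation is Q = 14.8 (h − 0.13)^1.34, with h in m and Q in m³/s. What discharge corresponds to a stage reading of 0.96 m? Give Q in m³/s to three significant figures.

11.5 m³/s

Q = 14.8 × (0.96 − 0.13)^1.34 = 14.8 × 0.83^1.34 = 11.53 m³/s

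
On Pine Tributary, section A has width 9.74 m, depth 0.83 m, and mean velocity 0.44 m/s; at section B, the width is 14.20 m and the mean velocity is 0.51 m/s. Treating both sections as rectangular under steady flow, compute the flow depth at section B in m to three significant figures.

Q = A₁V₁ = (9.74×0.83) × 0.44 = 3.557 m³/s
d₂ = Q/(b₂ V₂) = 3.557/(14.20×0.51) = 0.4912 m

0.491 m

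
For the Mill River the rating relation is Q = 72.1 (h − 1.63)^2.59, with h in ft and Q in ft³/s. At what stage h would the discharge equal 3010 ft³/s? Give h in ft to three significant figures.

h − h₀ = (Q/C)^(1/b) = (3010/72.1)^(1/2.59) = 4.224 ft
h = 1.63 + 4.224 = 5.854 ft

5.85 ft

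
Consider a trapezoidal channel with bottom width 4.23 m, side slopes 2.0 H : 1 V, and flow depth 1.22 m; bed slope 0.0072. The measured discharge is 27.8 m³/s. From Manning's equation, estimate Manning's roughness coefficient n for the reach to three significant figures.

0.0221

A = (b + z·y)·y = (4.23 + 2.0×1.22)×1.22 = 8.137 m²
P = b + 2y√(1+z²) = 4.23 + 2×1.22×√(1+2.0²) = 9.686 m
R = A/P = 8.137/9.686 = 0.8401 m
n = (1/Q)·A·R^(2/3)·S^(1/2) = (1/27.8) × 8.137 × 0.8903 × 0.08485 = 0.02211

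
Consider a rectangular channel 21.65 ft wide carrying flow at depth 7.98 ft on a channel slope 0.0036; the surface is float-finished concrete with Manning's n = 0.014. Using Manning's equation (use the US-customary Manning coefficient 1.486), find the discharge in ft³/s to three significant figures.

A = b·y = 21.65 × 7.98 = 172.8 ft²
P = b + 2y = 21.65 + 2×7.98 = 37.61 ft
R = A/P = 172.8/37.61 = 4.594 ft
Q = (1.486/n)·A·R^(2/3)·S^(1/2) = (1.486/0.014) × 172.8 × 4.594^(2/3) × 0.0036^(1/2) = 3040 ft³/s

3040 ft³/s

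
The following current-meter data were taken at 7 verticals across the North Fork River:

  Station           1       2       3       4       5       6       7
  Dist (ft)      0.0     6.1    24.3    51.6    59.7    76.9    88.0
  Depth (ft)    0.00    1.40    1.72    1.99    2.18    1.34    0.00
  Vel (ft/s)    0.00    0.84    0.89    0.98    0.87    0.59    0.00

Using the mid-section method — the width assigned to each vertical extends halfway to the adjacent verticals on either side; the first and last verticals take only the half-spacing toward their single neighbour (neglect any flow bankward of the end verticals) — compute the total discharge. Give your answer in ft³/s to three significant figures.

119 ft³/s

w_2 = (24.3 − 0.0)/2 = 12.15 ft; q_2 = 0.84 × 1.40 × 12.15 = 14.29 ft³/s
w_3 = (51.6 − 6.1)/2 = 22.75 ft; q_3 = 0.89 × 1.72 × 22.75 = 34.83 ft³/s
w_4 = (59.7 − 24.3)/2 = 17.7 ft; q_4 = 0.98 × 1.99 × 17.7 = 34.52 ft³/s
w_5 = (76.9 − 51.6)/2 = 12.65 ft; q_5 = 0.87 × 2.18 × 12.65 = 23.99 ft³/s
w_6 = (88.0 − 59.7)/2 = 14.15 ft; q_6 = 0.59 × 1.34 × 14.15 = 11.19 ft³/s
Stations 1, 7 contribute zero (depth or velocity is 0).
Q = Σ qᵢ = 118.8 ft³/s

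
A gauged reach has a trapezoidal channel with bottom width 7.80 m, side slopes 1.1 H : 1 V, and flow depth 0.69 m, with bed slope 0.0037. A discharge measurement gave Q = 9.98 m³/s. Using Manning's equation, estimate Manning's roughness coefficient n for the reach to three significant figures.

0.0256

A = (b + z·y)·y = (7.80 + 1.1×0.69)×0.69 = 5.906 m²
P = b + 2y√(1+z²) = 7.80 + 2×0.69×√(1+1.1²) = 9.852 m
R = A/P = 5.906/9.852 = 0.5995 m
n = (1/Q)·A·R^(2/3)·S^(1/2) = (1/9.98) × 5.906 × 0.7110 × 0.06083 = 0.02559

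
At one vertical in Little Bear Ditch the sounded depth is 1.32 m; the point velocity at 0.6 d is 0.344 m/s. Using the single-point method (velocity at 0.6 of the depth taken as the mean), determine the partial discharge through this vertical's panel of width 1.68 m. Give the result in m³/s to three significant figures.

0.763 m³/s

v̄ = v₀.₆ = 0.344 m/s
q = v̄ × d × w = 0.3440 × 1.32 × 1.68 = 0.7629 m³/s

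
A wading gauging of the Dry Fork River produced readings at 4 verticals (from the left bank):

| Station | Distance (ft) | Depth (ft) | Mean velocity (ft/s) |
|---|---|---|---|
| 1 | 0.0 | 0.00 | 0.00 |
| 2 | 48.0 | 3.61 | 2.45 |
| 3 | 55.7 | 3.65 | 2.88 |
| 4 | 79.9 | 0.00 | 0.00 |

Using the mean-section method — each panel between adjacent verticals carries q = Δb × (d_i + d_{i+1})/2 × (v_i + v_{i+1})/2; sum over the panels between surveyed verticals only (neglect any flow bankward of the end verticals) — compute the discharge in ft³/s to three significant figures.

Panel 1-2: Δb = 48 ft, d̄ = (0.00+3.61)/2 = 1.805, v̄ = (0.00+2.45)/2 = 1.225 → q = 48×1.805×1.225 = 106.1 ft³/s
Panel 2-3: Δb = 7.7 ft, d̄ = (3.61+3.65)/2 = 3.63, v̄ = (2.45+2.88)/2 = 2.665 → q = 7.7×3.63×2.665 = 74.49 ft³/s
Panel 3-4: Δb = 24.2 ft, d̄ = (3.65+0.00)/2 = 1.825, v̄ = (2.88+0.00)/2 = 1.44 → q = 24.2×1.825×1.44 = 63.60 ft³/s
Q = Σ q = 244.2 ft³/s

244 ft³/s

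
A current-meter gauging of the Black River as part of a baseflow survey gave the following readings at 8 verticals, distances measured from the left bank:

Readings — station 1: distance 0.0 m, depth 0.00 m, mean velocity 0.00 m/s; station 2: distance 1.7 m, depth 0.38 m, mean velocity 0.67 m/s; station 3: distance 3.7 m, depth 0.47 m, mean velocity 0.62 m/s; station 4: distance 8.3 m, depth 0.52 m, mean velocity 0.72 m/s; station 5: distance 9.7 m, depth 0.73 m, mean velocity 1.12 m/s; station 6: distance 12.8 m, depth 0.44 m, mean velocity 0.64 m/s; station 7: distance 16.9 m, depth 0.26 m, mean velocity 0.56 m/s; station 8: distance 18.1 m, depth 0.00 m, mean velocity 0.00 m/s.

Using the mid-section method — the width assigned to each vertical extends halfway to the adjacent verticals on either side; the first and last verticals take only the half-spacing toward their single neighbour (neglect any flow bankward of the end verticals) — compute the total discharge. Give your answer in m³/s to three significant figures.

w_2 = (3.7 − 0.0)/2 = 1.85 m; q_2 = 0.67 × 0.38 × 1.85 = 0.4710 m³/s
w_3 = (8.3 − 1.7)/2 = 3.3 m; q_3 = 0.62 × 0.47 × 3.3 = 0.9616 m³/s
w_4 = (9.7 − 3.7)/2 = 3 m; q_4 = 0.72 × 0.52 × 3 = 1.123 m³/s
w_5 = (12.8 − 8.3)/2 = 2.25 m; q_5 = 1.12 × 0.73 × 2.25 = 1.840 m³/s
w_6 = (16.9 − 9.7)/2 = 3.6 m; q_6 = 0.64 × 0.44 × 3.6 = 1.014 m³/s
w_7 = (18.1 − 12.8)/2 = 2.65 m; q_7 = 0.56 × 0.26 × 2.65 = 0.3858 m³/s
Stations 1, 8 contribute zero (depth or velocity is 0).
Q = Σ qᵢ = 5.795 m³/s

5.80 m³/s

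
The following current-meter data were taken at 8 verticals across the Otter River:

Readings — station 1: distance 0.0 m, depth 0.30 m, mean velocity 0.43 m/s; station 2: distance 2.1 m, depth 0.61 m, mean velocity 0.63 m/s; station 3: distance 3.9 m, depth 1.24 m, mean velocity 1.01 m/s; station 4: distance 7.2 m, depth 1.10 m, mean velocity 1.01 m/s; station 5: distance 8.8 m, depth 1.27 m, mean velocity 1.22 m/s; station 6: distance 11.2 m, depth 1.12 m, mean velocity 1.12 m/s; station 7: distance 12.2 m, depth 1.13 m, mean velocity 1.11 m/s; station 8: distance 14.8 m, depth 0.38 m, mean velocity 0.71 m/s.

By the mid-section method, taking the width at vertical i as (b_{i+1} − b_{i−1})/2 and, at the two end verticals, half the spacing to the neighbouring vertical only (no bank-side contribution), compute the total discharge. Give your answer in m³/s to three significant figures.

w_1 = (2.1 − 0.0)/2 = 1.05 m; q_1 = 0.43 × 0.30 × 1.05 = 0.1355 m³/s
w_2 = (3.9 − 0.0)/2 = 1.95 m; q_2 = 0.63 × 0.61 × 1.95 = 0.7494 m³/s
w_3 = (7.2 − 2.1)/2 = 2.55 m; q_3 = 1.01 × 1.24 × 2.55 = 3.194 m³/s
w_4 = (8.8 − 3.9)/2 = 2.45 m; q_4 = 1.01 × 1.10 × 2.45 = 2.722 m³/s
w_5 = (11.2 − 7.2)/2 = 2 m; q_5 = 1.22 × 1.27 × 2 = 3.099 m³/s
w_6 = (12.2 − 8.8)/2 = 1.7 m; q_6 = 1.12 × 1.12 × 1.7 = 2.132 m³/s
w_7 = (14.8 − 11.2)/2 = 1.8 m; q_7 = 1.11 × 1.13 × 1.8 = 2.258 m³/s
w_8 = (14.8 − 12.2)/2 = 1.3 m; q_8 = 0.71 × 0.38 × 1.3 = 0.3507 m³/s
Q = Σ qᵢ = 14.64 m³/s

14.6 m³/s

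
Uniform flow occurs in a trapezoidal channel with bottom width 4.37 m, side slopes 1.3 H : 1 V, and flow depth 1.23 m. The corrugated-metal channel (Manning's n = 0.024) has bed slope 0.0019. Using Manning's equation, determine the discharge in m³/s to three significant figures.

A = (b + z·y)·y = (4.37 + 1.3×1.23)×1.23 = 7.342 m²
P = b + 2y√(1+z²) = 4.37 + 2×1.23×√(1+1.3²) = 8.405 m
R = A/P = 7.342/8.405 = 0.8735 m
Q = (1/n)·A·R^(2/3)·S^(1/2) = (1/0.024) × 7.342 × 0.8735^(2/3) × 0.0019^(1/2) = 12.19 m³/s

12.2 m³/s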